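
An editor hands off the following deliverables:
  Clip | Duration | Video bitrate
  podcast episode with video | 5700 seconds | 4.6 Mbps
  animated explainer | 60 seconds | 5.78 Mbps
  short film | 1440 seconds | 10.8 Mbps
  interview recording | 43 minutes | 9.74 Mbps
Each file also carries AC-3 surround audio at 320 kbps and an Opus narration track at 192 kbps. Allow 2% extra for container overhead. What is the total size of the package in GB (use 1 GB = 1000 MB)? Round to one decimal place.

9.2 GB

Audio total: 320 + 192 = 512 kbps = 0.512 Mbps.
podcast episode with video: 5.112 Mbps × 5700 s × 1.02 = 29721.2 Mb
animated explainer: 6.292 Mbps × 60 s × 1.02 = 385.1 Mb
short film: 11.312 Mbps × 1440 s × 1.02 = 16615.1 Mb
interview recording: 10.252 Mbps × 2580 s × 1.02 = 26979.2 Mb
Total: 73700.5 Mb = 9212.6 MB.
= 9.213 GB.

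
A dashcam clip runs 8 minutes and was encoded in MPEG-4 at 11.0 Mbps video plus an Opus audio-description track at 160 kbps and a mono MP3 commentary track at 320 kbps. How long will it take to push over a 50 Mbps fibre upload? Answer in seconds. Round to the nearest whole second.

110 seconds

8 min = 480 s
Audio total: 160 + 320 = 480 kbps = 0.480 Mbps.
Total bitrate: 11.480 Mbps.
File: 11.480 Mbps × 480 s = 5510.4 Mb.
At 50 Mbps: 5510.4 / 50 = 110.2 s ≈ 110 seconds.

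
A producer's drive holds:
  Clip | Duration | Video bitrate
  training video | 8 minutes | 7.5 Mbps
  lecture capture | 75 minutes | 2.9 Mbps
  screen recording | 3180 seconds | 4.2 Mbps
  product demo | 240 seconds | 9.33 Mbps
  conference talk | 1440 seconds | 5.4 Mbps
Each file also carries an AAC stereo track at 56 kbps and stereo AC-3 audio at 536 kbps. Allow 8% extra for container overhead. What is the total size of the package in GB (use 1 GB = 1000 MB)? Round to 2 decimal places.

6.19 GB

Audio total: 56 + 536 = 592 kbps = 0.592 Mbps.
training video: 8.092 Mbps × 480 s × 1.08 = 4194.9 Mb
lecture capture: 3.492 Mbps × 4500 s × 1.08 = 16971.1 Mb
screen recording: 4.792 Mbps × 3180 s × 1.08 = 16457.6 Mb
product demo: 9.922 Mbps × 240 s × 1.08 = 2571.8 Mb
conference talk: 5.992 Mbps × 1440 s × 1.08 = 9318.8 Mb
Total: 49514.2 Mb = 6189.3 MB.
= 6.189 GB.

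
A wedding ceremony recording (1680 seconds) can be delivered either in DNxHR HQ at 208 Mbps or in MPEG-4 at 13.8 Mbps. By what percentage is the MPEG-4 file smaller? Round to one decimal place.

DNxHR HQ: 208.000 Mbps × 1680 s = 349440.0 Mb = 43.680 GB.
MPEG-4: 13.800 Mbps × 1680 s = 23184.0 Mb = 2.898 GB.
Reduction: (1 − 2.898/43.680) × 100 = 93.37%.

93.4%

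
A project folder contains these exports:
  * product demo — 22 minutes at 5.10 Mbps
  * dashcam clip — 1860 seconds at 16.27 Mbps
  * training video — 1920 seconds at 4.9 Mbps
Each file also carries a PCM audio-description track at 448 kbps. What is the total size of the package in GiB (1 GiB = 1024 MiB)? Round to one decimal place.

Audio: 448 kbps = 0.448 Mbps.
product demo: 5.548 Mbps × 1320 s = 7323.4 Mb
dashcam clip: 16.718 Mbps × 1860 s = 31095.5 Mb
training video: 5.348 Mbps × 1920 s = 10268.2 Mb
Total: 48687.0 Mb = 6085.9 MB.
= 5.668 GiB.

5.7 GiB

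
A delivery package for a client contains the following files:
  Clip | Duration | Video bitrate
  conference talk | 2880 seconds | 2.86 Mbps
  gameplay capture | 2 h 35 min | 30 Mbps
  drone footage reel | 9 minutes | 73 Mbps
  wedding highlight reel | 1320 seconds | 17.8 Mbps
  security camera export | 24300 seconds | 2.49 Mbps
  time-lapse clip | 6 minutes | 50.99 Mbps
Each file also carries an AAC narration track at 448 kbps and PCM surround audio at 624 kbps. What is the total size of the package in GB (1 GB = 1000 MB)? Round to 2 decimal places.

58.81 GB

Audio total: 448 + 624 = 1072 kbps = 1.072 Mbps.
conference talk: 3.932 Mbps × 2880 s = 11324.2 Mb
gameplay capture: 31.072 Mbps × 9300 s = 288969.6 Mb
drone footage reel: 74.072 Mbps × 540 s = 39998.9 Mb
wedding highlight reel: 18.872 Mbps × 1320 s = 24911.0 Mb
security camera export: 3.562 Mbps × 24300 s = 86556.6 Mb
time-lapse clip: 52.062 Mbps × 360 s = 18742.3 Mb
Total: 470502.6 Mb = 58812.8 MB.
= 58.81 GB.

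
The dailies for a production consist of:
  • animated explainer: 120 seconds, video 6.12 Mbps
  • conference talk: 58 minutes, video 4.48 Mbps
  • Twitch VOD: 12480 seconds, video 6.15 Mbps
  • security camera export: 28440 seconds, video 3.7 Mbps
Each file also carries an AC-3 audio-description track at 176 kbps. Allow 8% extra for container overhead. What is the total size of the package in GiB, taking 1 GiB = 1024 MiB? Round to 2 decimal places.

25.92 GiB

Audio: 176 kbps = 0.176 Mbps.
animated explainer: 6.296 Mbps × 120 s × 1.08 = 816.0 Mb
conference talk: 4.656 Mbps × 3480 s × 1.08 = 17499.1 Mb
Twitch VOD: 6.326 Mbps × 12480 s × 1.08 = 85264.4 Mb
security camera export: 3.876 Mbps × 28440 s × 1.08 = 119052.1 Mb
Total: 222631.5 Mb = 27828.9 MB.
= 25.92 GiB.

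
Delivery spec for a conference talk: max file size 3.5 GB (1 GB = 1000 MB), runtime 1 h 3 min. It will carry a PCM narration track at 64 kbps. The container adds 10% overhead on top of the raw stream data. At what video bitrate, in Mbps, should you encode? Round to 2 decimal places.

6.67 Mbps

Budget: 3.5 GB = 28000.0 Mb.
Stream payload after overhead: 28000.0 / 1.10 = 25454.5 Mb.
1 h 3 min = 63 min = 3780 s
Total bitrate budget: 25454.5 Mb / 3780 s = 6.734 Mbps.
Audio: 64 kbps = 0.064 Mbps.
Video: 6.734 − 0.064 = 6.670 Mbps.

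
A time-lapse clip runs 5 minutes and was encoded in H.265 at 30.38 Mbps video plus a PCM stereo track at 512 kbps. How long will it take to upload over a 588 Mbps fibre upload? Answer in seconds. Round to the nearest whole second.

5 min = 300 s
Audio: 512 kbps = 0.512 Mbps.
Total bitrate: 30.892 Mbps.
File: 30.892 Mbps × 300 s = 9267.6 Mb.
At 588 Mbps: 9267.6 / 588 = 15.8 s ≈ 15.8 seconds.

16 seconds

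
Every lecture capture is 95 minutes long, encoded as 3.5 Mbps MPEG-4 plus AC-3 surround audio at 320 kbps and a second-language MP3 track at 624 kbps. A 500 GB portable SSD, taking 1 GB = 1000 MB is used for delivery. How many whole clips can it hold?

157

95 min = 5700 s
Audio total: 320 + 624 = 944 kbps = 0.944 Mbps.
Total bitrate: 4.444 Mbps.
Per item: 4.444 Mbps × 5700 s = 25,331 Mb = 3,166 MB.
Capacity: 500 GB = 4,000,000 Mb; 157.91 items → 157 complete.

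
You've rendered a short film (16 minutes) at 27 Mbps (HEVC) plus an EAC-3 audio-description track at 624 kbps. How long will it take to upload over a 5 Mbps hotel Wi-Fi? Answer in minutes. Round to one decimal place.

16 min = 960 s
Audio: 624 kbps = 0.624 Mbps.
Total bitrate: 27.624 Mbps.
File: 27.624 Mbps × 960 s = 26519.0 Mb.
At 5 Mbps: 26519.0 / 5 = 5303.8 s ≈ 88.4 minutes.

88.4 minutes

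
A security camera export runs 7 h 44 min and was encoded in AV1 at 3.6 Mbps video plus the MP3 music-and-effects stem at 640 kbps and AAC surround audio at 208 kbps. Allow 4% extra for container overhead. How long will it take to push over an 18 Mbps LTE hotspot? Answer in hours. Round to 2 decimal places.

7 h 44 min = 464 min = 27840 s
Audio total: 640 + 208 = 848 kbps = 0.848 Mbps.
Total bitrate: 4.448 Mbps.
File: 4.448 Mbps × 27840 s = 123832.3 Mb.
With 4% container overhead: ×1.04. → 128785.6 Mb.
At 18 Mbps: 128785.6 / 18 = 7154.8 s ≈ 1.99 hours.

1.99 hours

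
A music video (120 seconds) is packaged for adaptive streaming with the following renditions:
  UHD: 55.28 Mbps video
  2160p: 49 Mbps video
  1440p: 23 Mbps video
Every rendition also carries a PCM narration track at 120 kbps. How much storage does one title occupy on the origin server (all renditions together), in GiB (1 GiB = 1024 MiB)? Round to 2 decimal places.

Audio: 120 kbps = 0.120 Mbps.
Sum of rendition bitrates: (55.28+0.120) + (49+0.120) + (23+0.120) = 127.640 Mbps.
× 120 s = 15,317 Mb = 1,915 MB = 1.783 GiB.

1.78 GiB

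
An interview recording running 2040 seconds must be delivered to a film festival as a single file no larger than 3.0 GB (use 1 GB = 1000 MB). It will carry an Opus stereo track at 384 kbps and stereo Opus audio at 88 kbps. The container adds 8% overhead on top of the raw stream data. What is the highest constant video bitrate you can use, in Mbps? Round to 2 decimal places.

10.42 Mbps

Budget: 3.0 GB = 24000.0 Mb.
Stream payload after overhead: 24000.0 / 1.08 = 22222.2 Mb.
Total bitrate budget: 22222.2 Mb / 2040 s = 10.893 Mbps.
Audio total: 384 + 88 = 472 kbps = 0.472 Mbps.
Video: 10.893 − 0.472 = 10.421 Mbps.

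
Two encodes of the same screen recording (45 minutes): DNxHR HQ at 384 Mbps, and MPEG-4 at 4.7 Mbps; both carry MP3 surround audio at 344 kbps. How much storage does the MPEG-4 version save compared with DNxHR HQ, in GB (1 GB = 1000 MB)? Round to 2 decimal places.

45 min = 2700 s
Audio: 344 kbps = 0.344 Mbps.
DNxHR HQ: 384.344 Mbps × 2700 s = 1037728.8 Mb = 129.716 GB.
MPEG-4: 5.044 Mbps × 2700 s = 13618.8 Mb = 1.702 GB.
Saving: 129.716 − 1.702 = 128.014 GB.

128.01 GB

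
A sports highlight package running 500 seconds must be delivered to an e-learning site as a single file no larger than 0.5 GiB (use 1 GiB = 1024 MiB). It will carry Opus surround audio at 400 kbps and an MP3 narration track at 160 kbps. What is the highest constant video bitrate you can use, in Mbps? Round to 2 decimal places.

8.03 Mbps

Budget: 0.5 GiB = 4295.0 Mb.
Total bitrate budget: 4295.0 Mb / 500 s = 8.590 Mbps.
Audio total: 400 + 160 = 560 kbps = 0.560 Mbps.
Video: 8.590 − 0.560 = 8.030 Mbps.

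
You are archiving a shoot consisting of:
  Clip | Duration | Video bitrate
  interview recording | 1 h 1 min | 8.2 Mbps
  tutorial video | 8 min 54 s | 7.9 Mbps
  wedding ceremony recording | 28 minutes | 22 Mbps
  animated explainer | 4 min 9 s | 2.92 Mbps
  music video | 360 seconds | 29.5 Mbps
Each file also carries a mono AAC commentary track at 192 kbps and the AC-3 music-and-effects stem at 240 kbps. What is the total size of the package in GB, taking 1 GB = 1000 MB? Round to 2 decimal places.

Audio total: 192 + 240 = 432 kbps = 0.432 Mbps.
interview recording: 8.632 Mbps × 3660 s = 31593.1 Mb
tutorial video: 8.332 Mbps × 534 s = 4449.3 Mb
wedding ceremony recording: 22.432 Mbps × 1680 s = 37685.8 Mb
animated explainer: 3.352 Mbps × 249 s = 834.6 Mb
music video: 29.932 Mbps × 360 s = 10775.5 Mb
Total: 85338.3 Mb = 10667.3 MB.
= 10.67 GB.

10.67 GB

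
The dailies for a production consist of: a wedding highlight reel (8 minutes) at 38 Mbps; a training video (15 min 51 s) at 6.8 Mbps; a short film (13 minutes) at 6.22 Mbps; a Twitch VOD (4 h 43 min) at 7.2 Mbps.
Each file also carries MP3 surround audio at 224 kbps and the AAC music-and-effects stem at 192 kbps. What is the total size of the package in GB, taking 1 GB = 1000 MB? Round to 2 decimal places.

19.97 GB

Audio total: 224 + 192 = 416 kbps = 0.416 Mbps.
wedding highlight reel: 38.416 Mbps × 480 s = 18439.7 Mb
training video: 7.216 Mbps × 951 s = 6862.4 Mb
short film: 6.636 Mbps × 780 s = 5176.1 Mb
Twitch VOD: 7.616 Mbps × 16980 s = 129319.7 Mb
Total: 159797.9 Mb = 19974.7 MB.
= 19.97 GB.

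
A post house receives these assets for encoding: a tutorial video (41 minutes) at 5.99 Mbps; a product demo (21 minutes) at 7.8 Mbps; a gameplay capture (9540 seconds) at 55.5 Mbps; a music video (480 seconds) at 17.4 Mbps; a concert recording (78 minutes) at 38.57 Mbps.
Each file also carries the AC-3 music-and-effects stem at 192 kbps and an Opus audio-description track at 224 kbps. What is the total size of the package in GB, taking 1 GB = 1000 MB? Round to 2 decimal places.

Audio total: 192 + 224 = 416 kbps = 0.416 Mbps.
tutorial video: 6.406 Mbps × 2460 s = 15758.8 Mb
product demo: 8.216 Mbps × 1260 s = 10352.2 Mb
gameplay capture: 55.916 Mbps × 9540 s = 533438.6 Mb
music video: 17.816 Mbps × 480 s = 8551.7 Mb
concert recording: 38.986 Mbps × 4680 s = 182454.5 Mb
Total: 750555.7 Mb = 93819.5 MB.
= 93.82 GB.

93.82 GB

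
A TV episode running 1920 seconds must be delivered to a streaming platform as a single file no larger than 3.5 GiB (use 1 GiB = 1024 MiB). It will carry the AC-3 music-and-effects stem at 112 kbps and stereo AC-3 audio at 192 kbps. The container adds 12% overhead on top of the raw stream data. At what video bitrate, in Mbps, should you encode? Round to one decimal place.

Budget: 3.5 GiB = 30064.8 Mb.
Stream payload after overhead: 30064.8 / 1.12 = 26843.5 Mb.
Total bitrate budget: 26843.5 Mb / 1920 s = 13.981 Mbps.
Audio total: 112 + 192 = 304 kbps = 0.304 Mbps.
Video: 13.981 − 0.304 = 13.677 Mbps.

13.7 Mbps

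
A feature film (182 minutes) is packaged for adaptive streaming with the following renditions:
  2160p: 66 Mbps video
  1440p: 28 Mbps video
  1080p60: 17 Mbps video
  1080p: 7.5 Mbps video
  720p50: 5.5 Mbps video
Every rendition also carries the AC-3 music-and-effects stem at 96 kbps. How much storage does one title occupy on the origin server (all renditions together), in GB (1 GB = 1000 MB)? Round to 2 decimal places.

182 min = 10920 s
Audio: 96 kbps = 0.096 Mbps.
Sum of rendition bitrates: (66+0.096) + (28+0.096) + (17+0.096) + (7.5+0.096) + (5.5+0.096) = 124.480 Mbps.
× 10920 s = 1,359,322 Mb = 169,915 MB = 169.9 GB.

169.92 GB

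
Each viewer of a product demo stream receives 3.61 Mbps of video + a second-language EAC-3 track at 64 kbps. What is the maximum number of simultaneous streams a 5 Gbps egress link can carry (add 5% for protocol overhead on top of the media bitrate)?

1296

Audio: 64 kbps = 0.064 Mbps.
Per-viewer media rate: 3.674 Mbps.
On the wire with 5% overhead: 3.858 Mbps.
5 Gbps = 5,000 Mbps; 5,000 / 3.858 = 1296.11 → 1296 viewers.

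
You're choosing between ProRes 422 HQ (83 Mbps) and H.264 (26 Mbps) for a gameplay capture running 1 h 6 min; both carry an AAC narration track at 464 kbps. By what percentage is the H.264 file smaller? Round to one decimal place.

68.3%

1 h 6 min = 66 min = 3960 s
Audio: 464 kbps = 0.464 Mbps.
ProRes 422 HQ: 83.464 Mbps × 3960 s = 330517.4 Mb = 41.315 GB.
H.264: 26.464 Mbps × 3960 s = 104797.4 Mb = 13.100 GB.
Reduction: (1 − 13.100/41.315) × 100 = 68.29%.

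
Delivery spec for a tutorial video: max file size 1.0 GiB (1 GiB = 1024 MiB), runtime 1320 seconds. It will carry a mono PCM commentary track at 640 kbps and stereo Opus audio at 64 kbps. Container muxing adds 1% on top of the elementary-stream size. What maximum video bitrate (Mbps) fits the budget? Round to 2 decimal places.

5.74 Mbps

Budget: 1.0 GiB = 8589.9 Mb.
Stream payload after overhead: 8589.9 / 1.01 = 8504.9 Mb.
Total bitrate budget: 8504.9 Mb / 1320 s = 6.443 Mbps.
Audio total: 640 + 64 = 704 kbps = 0.704 Mbps.
Video: 6.443 − 0.704 = 5.739 Mbps.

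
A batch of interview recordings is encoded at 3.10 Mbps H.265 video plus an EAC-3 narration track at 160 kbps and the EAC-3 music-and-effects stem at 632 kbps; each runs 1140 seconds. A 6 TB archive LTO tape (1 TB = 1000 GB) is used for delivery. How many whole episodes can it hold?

Audio total: 160 + 632 = 792 kbps = 0.792 Mbps.
Total bitrate: 3.892 Mbps.
Per item: 3.892 Mbps × 1140 s = 4,437 Mb = 554.6 MB.
Capacity: 6 TB = 48,000,000 Mb; 10818.41 items → 10818 complete.

10818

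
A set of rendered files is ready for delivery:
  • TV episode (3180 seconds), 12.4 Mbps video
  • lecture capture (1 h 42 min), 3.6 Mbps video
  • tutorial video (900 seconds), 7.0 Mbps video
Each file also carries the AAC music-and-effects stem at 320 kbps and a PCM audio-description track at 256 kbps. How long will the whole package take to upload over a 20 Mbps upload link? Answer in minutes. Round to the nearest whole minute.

Audio total: 320 + 256 = 576 kbps = 0.576 Mbps.
TV episode: 12.976 Mbps × 3180 s = 41263.7 Mb
lecture capture: 4.176 Mbps × 6120 s = 25557.1 Mb
tutorial video: 7.576 Mbps × 900 s = 6818.4 Mb
Total: 73639.2 Mb = 9204.9 MB.
At 20 Mbps: 73639.2 / 20 = 3682 s ≈ 61.4 minutes.

61 minutes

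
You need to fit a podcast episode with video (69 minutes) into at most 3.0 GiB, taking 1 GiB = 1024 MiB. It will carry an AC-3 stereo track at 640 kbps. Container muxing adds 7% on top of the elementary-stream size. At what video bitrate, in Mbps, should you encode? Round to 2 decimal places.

5.18 Mbps

Budget: 3.0 GiB = 25769.8 Mb.
Stream payload after overhead: 25769.8 / 1.07 = 24083.9 Mb.
69 min = 4140 s
Total bitrate budget: 24083.9 Mb / 4140 s = 5.817 Mbps.
Audio: 640 kbps = 0.640 Mbps.
Video: 5.817 − 0.640 = 5.177 Mbps.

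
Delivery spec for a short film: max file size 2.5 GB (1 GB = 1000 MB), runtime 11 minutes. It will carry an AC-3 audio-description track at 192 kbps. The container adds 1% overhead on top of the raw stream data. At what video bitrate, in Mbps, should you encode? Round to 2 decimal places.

Budget: 2.5 GB = 20000.0 Mb.
Stream payload after overhead: 20000.0 / 1.01 = 19802.0 Mb.
11 min = 660 s
Total bitrate budget: 19802.0 Mb / 660 s = 30.003 Mbps.
Audio: 192 kbps = 0.192 Mbps.
Video: 30.003 − 0.192 = 29.811 Mbps.

29.81 Mbps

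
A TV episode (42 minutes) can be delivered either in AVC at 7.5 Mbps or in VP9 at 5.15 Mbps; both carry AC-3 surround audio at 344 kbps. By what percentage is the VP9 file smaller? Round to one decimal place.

42 min = 2520 s
Audio: 344 kbps = 0.344 Mbps.
AVC: 7.844 Mbps × 2520 s = 19766.9 Mb = 2.301 GiB.
VP9: 5.494 Mbps × 2520 s = 13844.9 Mb = 1.612 GiB.
Reduction: (1 − 1.612/2.301) × 100 = 29.96%.

30.0%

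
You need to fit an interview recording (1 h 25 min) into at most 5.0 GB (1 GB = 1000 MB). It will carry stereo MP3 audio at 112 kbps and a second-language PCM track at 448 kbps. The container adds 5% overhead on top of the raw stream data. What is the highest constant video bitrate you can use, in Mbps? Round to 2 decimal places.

Budget: 5.0 GB = 40000.0 Mb.
Stream payload after overhead: 40000.0 / 1.05 = 38095.2 Mb.
1 h 25 min = 85 min = 5100 s
Total bitrate budget: 38095.2 Mb / 5100 s = 7.470 Mbps.
Audio total: 112 + 448 = 560 kbps = 0.560 Mbps.
Video: 7.470 − 0.560 = 6.910 Mbps.

6.91 Mbps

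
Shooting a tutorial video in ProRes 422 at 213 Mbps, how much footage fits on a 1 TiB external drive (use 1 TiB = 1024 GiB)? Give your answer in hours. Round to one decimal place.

Capacity: 1 TiB = 8,796,093 Mb.
Recording time: 8,796,093 / 213.000 = 41,296 s ≈ 11.5 hours.

11.5 hours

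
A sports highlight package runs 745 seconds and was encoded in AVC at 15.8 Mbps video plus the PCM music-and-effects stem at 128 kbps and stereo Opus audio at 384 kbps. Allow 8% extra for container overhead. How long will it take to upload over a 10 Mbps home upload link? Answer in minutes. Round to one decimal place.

21.9 minutes

Audio total: 128 + 384 = 512 kbps = 0.512 Mbps.
Total bitrate: 16.312 Mbps.
File: 16.312 Mbps × 745 s = 12152.4 Mb.
With 8% container overhead: ×1.08. → 13124.6 Mb.
At 10 Mbps: 13124.6 / 10 = 1312.5 s ≈ 21.9 minutes.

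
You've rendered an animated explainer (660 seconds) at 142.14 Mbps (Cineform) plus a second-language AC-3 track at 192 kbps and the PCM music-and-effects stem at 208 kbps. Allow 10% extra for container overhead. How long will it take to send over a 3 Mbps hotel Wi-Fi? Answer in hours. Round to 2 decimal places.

Audio total: 192 + 208 = 400 kbps = 0.400 Mbps.
Total bitrate: 142.540 Mbps.
File: 142.540 Mbps × 660 s = 94076.4 Mb.
With 10% container overhead: ×1.10. → 103484.0 Mb.
At 3 Mbps: 103484.0 / 3 = 34494.7 s ≈ 9.58 hours.

9.58 hours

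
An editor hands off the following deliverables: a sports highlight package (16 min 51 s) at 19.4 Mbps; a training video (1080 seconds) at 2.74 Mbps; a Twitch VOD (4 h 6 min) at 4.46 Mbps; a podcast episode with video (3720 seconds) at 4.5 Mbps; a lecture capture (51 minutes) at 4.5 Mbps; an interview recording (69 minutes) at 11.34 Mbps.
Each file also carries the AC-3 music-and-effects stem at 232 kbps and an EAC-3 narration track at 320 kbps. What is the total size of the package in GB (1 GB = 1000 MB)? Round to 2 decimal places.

Audio total: 232 + 320 = 552 kbps = 0.552 Mbps.
sports highlight package: 19.952 Mbps × 1011 s = 20171.5 Mb
training video: 3.292 Mbps × 1080 s = 3555.4 Mb
Twitch VOD: 5.012 Mbps × 14760 s = 73977.1 Mb
podcast episode with video: 5.052 Mbps × 3720 s = 18793.4 Mb
lecture capture: 5.052 Mbps × 3060 s = 15459.1 Mb
interview recording: 11.892 Mbps × 4140 s = 49232.9 Mb
Total: 181189.4 Mb = 22648.7 MB.
= 22.65 GB.

22.65 GB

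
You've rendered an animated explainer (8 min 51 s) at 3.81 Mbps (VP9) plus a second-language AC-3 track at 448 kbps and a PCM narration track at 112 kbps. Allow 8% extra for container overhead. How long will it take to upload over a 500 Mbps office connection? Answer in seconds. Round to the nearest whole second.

5 seconds

8 min 51 s = 531 s
Audio total: 448 + 112 = 560 kbps = 0.560 Mbps.
Total bitrate: 4.370 Mbps.
File: 4.370 Mbps × 531 s = 2320.5 Mb.
With 8% container overhead: ×1.08. → 2506.1 Mb.
At 500 Mbps: 2506.1 / 500 = 5.0 s ≈ 5.01 seconds.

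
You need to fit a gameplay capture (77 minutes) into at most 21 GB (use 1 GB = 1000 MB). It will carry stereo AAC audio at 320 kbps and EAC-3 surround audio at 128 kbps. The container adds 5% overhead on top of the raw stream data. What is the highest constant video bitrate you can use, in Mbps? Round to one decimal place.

Budget: 21 GB = 168000.0 Mb.
Stream payload after overhead: 168000.0 / 1.05 = 160000.0 Mb.
77 min = 4620 s
Total bitrate budget: 160000.0 Mb / 4620 s = 34.632 Mbps.
Audio total: 320 + 128 = 448 kbps = 0.448 Mbps.
Video: 34.632 − 0.448 = 34.184 Mbps.

34.2 Mbps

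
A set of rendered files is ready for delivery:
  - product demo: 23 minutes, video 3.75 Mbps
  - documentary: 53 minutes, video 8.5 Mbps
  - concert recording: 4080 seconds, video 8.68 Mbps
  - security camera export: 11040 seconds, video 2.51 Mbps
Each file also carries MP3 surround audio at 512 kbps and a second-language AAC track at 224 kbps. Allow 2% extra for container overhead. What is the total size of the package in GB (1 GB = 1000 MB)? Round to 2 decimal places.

Audio total: 512 + 224 = 736 kbps = 0.736 Mbps.
product demo: 4.486 Mbps × 1380 s × 1.02 = 6314.5 Mb
documentary: 9.236 Mbps × 3180 s × 1.02 = 29957.9 Mb
concert recording: 9.416 Mbps × 4080 s × 1.02 = 39185.6 Mb
security camera export: 3.246 Mbps × 11040 s × 1.02 = 36552.6 Mb
Total: 112010.6 Mb = 14001.3 MB.
= 14.00 GB.

14.00 GB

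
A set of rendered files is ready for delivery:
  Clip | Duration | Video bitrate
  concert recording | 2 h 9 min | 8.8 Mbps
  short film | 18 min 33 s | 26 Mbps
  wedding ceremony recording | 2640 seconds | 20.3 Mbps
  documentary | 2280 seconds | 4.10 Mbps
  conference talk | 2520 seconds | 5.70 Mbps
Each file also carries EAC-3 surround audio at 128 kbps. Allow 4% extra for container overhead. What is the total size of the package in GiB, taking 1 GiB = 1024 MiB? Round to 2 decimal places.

Audio: 128 kbps = 0.128 Mbps.
concert recording: 8.928 Mbps × 7740 s × 1.04 = 71866.8 Mb
short film: 26.128 Mbps × 1113 s × 1.04 = 30243.7 Mb
wedding ceremony recording: 20.428 Mbps × 2640 s × 1.04 = 56087.1 Mb
documentary: 4.228 Mbps × 2280 s × 1.04 = 10025.4 Mb
conference talk: 5.828 Mbps × 2520 s × 1.04 = 15274.0 Mb
Total: 183497.1 Mb = 22937.1 MB.
= 21.36 GiB.

21.36 GiB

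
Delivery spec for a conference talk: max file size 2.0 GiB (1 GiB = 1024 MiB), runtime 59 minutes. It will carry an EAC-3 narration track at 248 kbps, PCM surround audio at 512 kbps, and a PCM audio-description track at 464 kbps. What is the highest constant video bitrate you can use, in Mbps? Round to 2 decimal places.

3.63 Mbps

Budget: 2.0 GiB = 17179.9 Mb.
59 min = 3540 s
Total bitrate budget: 17179.9 Mb / 3540 s = 4.853 Mbps.
Audio total: 248 + 512 + 464 = 1224 kbps = 1.224 Mbps.
Video: 4.853 − 1.224 = 3.629 Mbps.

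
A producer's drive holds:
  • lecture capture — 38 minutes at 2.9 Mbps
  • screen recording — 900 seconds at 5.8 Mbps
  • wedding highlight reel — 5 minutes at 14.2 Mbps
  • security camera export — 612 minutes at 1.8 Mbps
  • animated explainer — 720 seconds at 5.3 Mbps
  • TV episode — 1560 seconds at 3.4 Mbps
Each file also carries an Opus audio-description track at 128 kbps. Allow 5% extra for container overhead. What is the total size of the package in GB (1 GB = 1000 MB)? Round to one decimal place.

Audio: 128 kbps = 0.128 Mbps.
lecture capture: 3.028 Mbps × 2280 s × 1.05 = 7249.0 Mb
screen recording: 5.928 Mbps × 900 s × 1.05 = 5602.0 Mb
wedding highlight reel: 14.328 Mbps × 300 s × 1.05 = 4513.3 Mb
security camera export: 1.928 Mbps × 36720 s × 1.05 = 74336.0 Mb
animated explainer: 5.428 Mbps × 720 s × 1.05 = 4103.6 Mb
TV episode: 3.528 Mbps × 1560 s × 1.05 = 5778.9 Mb
Total: 101582.7 Mb = 12697.8 MB.
= 12.70 GB.

12.7 GB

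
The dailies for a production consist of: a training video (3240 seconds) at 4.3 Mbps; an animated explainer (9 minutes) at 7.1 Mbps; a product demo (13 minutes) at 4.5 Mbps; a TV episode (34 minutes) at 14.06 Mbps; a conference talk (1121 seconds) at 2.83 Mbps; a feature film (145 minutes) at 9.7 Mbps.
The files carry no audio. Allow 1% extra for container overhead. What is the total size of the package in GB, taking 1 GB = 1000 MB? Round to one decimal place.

training video: 4.300 Mbps × 3240 s × 1.01 = 14071.3 Mb
animated explainer: 7.100 Mbps × 540 s × 1.01 = 3872.3 Mb
product demo: 4.500 Mbps × 780 s × 1.01 = 3545.1 Mb
TV episode: 14.060 Mbps × 2040 s × 1.01 = 28969.2 Mb
conference talk: 2.830 Mbps × 1121 s × 1.01 = 3204.2 Mb
feature film: 9.700 Mbps × 8700 s × 1.01 = 85233.9 Mb
Total: 138896.0 Mb = 17362.0 MB.
= 17.36 GB.

17.4 GB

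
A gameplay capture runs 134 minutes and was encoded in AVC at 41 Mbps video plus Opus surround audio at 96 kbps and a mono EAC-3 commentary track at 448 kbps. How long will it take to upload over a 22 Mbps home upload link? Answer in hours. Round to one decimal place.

134 min = 8040 s
Audio total: 96 + 448 = 544 kbps = 0.544 Mbps.
Total bitrate: 41.544 Mbps.
File: 41.544 Mbps × 8040 s = 334013.8 Mb.
At 22 Mbps: 334013.8 / 22 = 15182.4 s ≈ 4.22 hours.

4.2 hours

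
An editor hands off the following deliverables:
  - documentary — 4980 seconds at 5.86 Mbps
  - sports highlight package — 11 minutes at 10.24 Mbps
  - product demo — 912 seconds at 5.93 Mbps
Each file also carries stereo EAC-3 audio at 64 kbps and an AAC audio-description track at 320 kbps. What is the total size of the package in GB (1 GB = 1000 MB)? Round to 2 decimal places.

Audio total: 64 + 320 = 384 kbps = 0.384 Mbps.
documentary: 6.244 Mbps × 4980 s = 31095.1 Mb
sports highlight package: 10.624 Mbps × 660 s = 7011.8 Mb
product demo: 6.314 Mbps × 912 s = 5758.4 Mb
Total: 43865.3 Mb = 5483.2 MB.
= 5.483 GB.

5.48 GB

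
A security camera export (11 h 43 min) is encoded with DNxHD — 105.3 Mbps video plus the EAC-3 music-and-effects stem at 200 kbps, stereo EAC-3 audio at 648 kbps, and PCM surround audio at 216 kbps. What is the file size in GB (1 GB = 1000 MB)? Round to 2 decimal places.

560.80 GB

11 h 43 min = 703 min = 42180 s
Audio total: 200 + 648 + 216 = 1064 kbps = 1.064 Mbps.
Total bitrate: 105.3 + 1.064 = 106.364 Mbps.
Stream data: 106.364 Mbps × 42180 s = 4486433.5 Mb.
4,486,434 Mb ÷ 8 = 560,804 MB → 560.8 GB.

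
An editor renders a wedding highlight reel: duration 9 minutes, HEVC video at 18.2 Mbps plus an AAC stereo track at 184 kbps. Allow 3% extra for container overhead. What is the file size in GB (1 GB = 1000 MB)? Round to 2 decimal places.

9 min = 540 s
Audio: 184 kbps = 0.184 Mbps.
Total bitrate: 18.2 + 0.184 = 18.384 Mbps.
Stream data: 18.384 Mbps × 540 s = 9927.4 Mb.
With 3% container overhead: ×1.03.
10,225 Mb ÷ 8 = 1,278 MB → 1.278 GB.

1.28 GB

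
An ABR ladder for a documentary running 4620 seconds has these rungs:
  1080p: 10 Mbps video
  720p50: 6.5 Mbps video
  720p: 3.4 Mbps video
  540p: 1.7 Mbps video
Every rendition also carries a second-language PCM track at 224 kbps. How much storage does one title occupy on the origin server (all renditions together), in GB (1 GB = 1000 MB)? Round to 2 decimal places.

12.99 GB

Audio: 224 kbps = 0.224 Mbps.
Sum of rendition bitrates: (10+0.224) + (6.5+0.224) + (3.4+0.224) + (1.7+0.224) = 22.496 Mbps.
× 4620 s = 103,932 Mb = 12,991 MB = 12.99 GB.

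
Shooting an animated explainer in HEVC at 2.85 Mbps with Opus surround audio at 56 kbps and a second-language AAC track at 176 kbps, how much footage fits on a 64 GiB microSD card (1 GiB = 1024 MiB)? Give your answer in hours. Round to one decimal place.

49.5 hours

Audio total: 56 + 176 = 232 kbps = 0.232 Mbps.
Total bitrate: 2.85 + 0.232 = 3.082 Mbps.
Capacity: 64 GiB = 549,756 Mb.
Recording time: 549,756 / 3.082 = 178,376 s ≈ 49.5 hours.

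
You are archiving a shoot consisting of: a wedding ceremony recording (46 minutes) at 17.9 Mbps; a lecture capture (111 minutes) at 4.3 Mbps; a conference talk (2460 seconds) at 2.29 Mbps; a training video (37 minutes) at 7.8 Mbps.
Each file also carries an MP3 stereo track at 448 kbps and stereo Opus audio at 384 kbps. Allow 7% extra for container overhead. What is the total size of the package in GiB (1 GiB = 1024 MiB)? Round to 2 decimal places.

14.04 GiB

Audio total: 448 + 384 = 832 kbps = 0.832 Mbps.
wedding ceremony recording: 18.732 Mbps × 2760 s × 1.07 = 55319.3 Mb
lecture capture: 5.132 Mbps × 6660 s × 1.07 = 36571.7 Mb
conference talk: 3.122 Mbps × 2460 s × 1.07 = 8217.7 Mb
training video: 8.632 Mbps × 2220 s × 1.07 = 20504.5 Mb
Total: 120613.2 Mb = 15076.6 MB.
= 14.04 GiB.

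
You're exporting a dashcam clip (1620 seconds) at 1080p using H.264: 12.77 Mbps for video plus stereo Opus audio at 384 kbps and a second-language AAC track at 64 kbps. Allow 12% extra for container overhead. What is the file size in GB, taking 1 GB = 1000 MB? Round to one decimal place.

Audio total: 384 + 64 = 448 kbps = 0.448 Mbps.
Total bitrate: 12.77 + 0.448 = 13.218 Mbps.
Stream data: 13.218 Mbps × 1620 s = 21413.2 Mb.
With 12% container overhead: ×1.12.
23,983 Mb ÷ 8 = 2,998 MB → 2.998 GB.

3.0 GB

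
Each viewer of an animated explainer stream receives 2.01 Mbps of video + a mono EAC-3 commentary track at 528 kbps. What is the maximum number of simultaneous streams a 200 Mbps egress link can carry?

Audio: 528 kbps = 0.528 Mbps.
Per-viewer media rate: 2.538 Mbps.
200 Mbps = 200.0 Mbps; 200.0 / 2.538 = 78.80 → 78 viewers.

78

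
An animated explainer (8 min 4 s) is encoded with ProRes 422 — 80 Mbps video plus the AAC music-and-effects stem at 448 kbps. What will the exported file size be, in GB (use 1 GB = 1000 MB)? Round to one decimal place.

8 min 4 s = 484 s
Audio: 448 kbps = 0.448 Mbps.
Total bitrate: 80 + 0.448 = 80.448 Mbps.
Stream data: 80.448 Mbps × 484 s = 38936.8 Mb.
38,937 Mb ÷ 8 = 4,867 MB → 4.867 GB.

4.9 GB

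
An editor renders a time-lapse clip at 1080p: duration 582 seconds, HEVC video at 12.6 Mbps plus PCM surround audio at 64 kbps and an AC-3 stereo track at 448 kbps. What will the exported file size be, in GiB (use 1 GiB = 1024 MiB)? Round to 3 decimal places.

0.888 GiB

Audio total: 64 + 448 = 512 kbps = 0.512 Mbps.
Total bitrate: 12.6 + 0.512 = 13.112 Mbps.
Stream data: 13.112 Mbps × 582 s = 7631.2 Mb.
7,631 Mb = 953,898,000 bytes ÷ 1,073,741,824 = 0.8884 GiB.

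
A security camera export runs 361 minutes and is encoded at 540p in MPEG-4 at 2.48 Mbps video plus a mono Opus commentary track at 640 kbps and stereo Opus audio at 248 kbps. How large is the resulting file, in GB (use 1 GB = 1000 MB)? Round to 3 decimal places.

9.119 GB

361 min = 21660 s
Audio total: 640 + 248 = 888 kbps = 0.888 Mbps.
Total bitrate: 2.48 + 0.888 = 3.368 Mbps.
Stream data: 3.368 Mbps × 21660 s = 72950.9 Mb.
72,951 Mb ÷ 8 = 9,119 MB → 9.119 GB.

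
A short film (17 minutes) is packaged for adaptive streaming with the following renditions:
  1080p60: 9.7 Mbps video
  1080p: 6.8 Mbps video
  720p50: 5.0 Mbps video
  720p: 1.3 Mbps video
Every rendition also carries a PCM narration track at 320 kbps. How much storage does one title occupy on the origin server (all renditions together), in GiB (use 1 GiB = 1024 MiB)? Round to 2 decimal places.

2.86 GiB

17 min = 1020 s
Audio: 320 kbps = 0.320 Mbps.
Sum of rendition bitrates: (9.7+0.320) + (6.8+0.320) + (5.0+0.320) + (1.3+0.320) = 24.080 Mbps.
× 1020 s = 24,562 Mb = 3,070 MB = 2.859 GiB.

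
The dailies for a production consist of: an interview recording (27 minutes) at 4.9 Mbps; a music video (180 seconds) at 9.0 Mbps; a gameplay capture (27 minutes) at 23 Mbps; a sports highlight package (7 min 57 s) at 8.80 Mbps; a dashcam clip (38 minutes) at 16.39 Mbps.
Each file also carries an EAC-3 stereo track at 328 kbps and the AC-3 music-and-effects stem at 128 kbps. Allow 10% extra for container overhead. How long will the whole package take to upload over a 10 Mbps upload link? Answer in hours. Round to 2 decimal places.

Audio total: 328 + 128 = 456 kbps = 0.456 Mbps.
interview recording: 5.356 Mbps × 1620 s × 1.10 = 9544.4 Mb
music video: 9.456 Mbps × 180 s × 1.10 = 1872.3 Mb
gameplay capture: 23.456 Mbps × 1620 s × 1.10 = 41798.6 Mb
sports highlight package: 9.256 Mbps × 477 s × 1.10 = 4856.6 Mb
dashcam clip: 16.846 Mbps × 2280 s × 1.10 = 42249.8 Mb
Total: 100321.7 Mb = 12540.2 MB.
At 10 Mbps: 100321.7 / 10 = 10032 s ≈ 2.79 hours.

2.79 hours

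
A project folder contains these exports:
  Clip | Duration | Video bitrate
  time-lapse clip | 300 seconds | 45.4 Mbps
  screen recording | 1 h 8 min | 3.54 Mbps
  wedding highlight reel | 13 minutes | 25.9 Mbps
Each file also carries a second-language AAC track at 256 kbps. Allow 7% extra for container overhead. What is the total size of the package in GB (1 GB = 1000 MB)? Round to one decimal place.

Audio: 256 kbps = 0.256 Mbps.
time-lapse clip: 45.656 Mbps × 300 s × 1.07 = 14655.6 Mb
screen recording: 3.796 Mbps × 4080 s × 1.07 = 16571.8 Mb
wedding highlight reel: 26.156 Mbps × 780 s × 1.07 = 21829.8 Mb
Total: 53057.2 Mb = 6632.1 MB.
= 6.632 GB.

6.6 GB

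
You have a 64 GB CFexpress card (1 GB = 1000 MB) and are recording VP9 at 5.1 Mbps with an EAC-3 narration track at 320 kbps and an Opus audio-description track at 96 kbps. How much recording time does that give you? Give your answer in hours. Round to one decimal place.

Audio total: 320 + 96 = 416 kbps = 0.416 Mbps.
Total bitrate: 5.1 + 0.416 = 5.516 Mbps.
Capacity: 64 GB = 512,000 Mb.
Recording time: 512,000 / 5.516 = 92,821 s ≈ 25.8 hours.

25.8 hours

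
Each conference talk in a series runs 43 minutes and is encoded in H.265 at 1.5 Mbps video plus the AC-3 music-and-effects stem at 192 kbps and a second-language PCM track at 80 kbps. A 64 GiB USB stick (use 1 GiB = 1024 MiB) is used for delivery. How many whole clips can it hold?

120

43 min = 2580 s
Audio total: 192 + 80 = 272 kbps = 0.272 Mbps.
Total bitrate: 1.772 Mbps.
Per item: 1.772 Mbps × 2580 s = 4,572 Mb = 571.5 MB.
Capacity: 64 GiB = 549,756 Mb; 120.25 items → 120 complete.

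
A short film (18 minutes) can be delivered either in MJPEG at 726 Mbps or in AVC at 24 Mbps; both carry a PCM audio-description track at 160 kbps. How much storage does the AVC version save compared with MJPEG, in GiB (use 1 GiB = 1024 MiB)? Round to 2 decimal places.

18 min = 1080 s
Audio: 160 kbps = 0.160 Mbps.
MJPEG: 726.160 Mbps × 1080 s = 784252.8 Mb = 91.299 GiB.
AVC: 24.160 Mbps × 1080 s = 26092.8 Mb = 3.038 GiB.
Saving: 91.299 − 3.038 = 88.261 GiB.

88.26 GiB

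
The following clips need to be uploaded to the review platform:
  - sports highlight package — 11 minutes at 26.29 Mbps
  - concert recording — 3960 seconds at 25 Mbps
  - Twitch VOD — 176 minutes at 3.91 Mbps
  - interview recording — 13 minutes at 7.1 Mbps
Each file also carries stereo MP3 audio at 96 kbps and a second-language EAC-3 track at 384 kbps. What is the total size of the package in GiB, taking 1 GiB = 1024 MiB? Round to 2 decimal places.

Audio total: 96 + 384 = 480 kbps = 0.480 Mbps.
sports highlight package: 26.770 Mbps × 660 s = 17668.2 Mb
concert recording: 25.480 Mbps × 3960 s = 100900.8 Mb
Twitch VOD: 4.390 Mbps × 10560 s = 46358.4 Mb
interview recording: 7.580 Mbps × 780 s = 5912.4 Mb
Total: 170839.8 Mb = 21355.0 MB.
= 19.89 GiB.

19.89 GiB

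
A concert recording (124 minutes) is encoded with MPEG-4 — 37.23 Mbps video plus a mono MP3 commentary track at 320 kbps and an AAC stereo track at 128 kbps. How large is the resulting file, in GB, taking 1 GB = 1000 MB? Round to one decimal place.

35.0 GB

124 min = 7440 s
Audio total: 320 + 128 = 448 kbps = 0.448 Mbps.
Total bitrate: 37.23 + 0.448 = 37.678 Mbps.
Stream data: 37.678 Mbps × 7440 s = 280324.3 Mb.
280,324 Mb ÷ 8 = 35,041 MB → 35.04 GB.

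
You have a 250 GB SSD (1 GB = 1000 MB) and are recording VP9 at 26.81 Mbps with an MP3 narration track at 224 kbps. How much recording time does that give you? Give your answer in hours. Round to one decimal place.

20.6 hours

Audio: 224 kbps = 0.224 Mbps.
Total bitrate: 26.81 + 0.224 = 27.034 Mbps.
Capacity: 250 GB = 2,000,000 Mb.
Recording time: 2,000,000 / 27.034 = 73,981 s ≈ 20.6 hours.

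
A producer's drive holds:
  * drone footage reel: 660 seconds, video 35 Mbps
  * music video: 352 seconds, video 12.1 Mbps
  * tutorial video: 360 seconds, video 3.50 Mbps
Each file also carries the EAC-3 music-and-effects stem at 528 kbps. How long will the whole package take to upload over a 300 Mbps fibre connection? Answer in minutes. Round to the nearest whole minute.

2 minutes

Audio: 528 kbps = 0.528 Mbps.
drone footage reel: 35.528 Mbps × 660 s = 23448.5 Mb
music video: 12.628 Mbps × 352 s = 4445.1 Mb
tutorial video: 4.028 Mbps × 360 s = 1450.1 Mb
Total: 29343.6 Mb = 3668.0 MB.
At 300 Mbps: 29343.6 / 300 = 98 s ≈ 1.63 minutes.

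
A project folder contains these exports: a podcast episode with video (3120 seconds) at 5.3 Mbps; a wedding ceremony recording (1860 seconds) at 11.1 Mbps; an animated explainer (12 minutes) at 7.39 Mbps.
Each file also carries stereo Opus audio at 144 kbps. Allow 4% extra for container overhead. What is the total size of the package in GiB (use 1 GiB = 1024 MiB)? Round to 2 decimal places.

5.25 GiB

Audio: 144 kbps = 0.144 Mbps.
podcast episode with video: 5.444 Mbps × 3120 s × 1.04 = 17664.7 Mb
wedding ceremony recording: 11.244 Mbps × 1860 s × 1.04 = 21750.4 Mb
animated explainer: 7.534 Mbps × 720 s × 1.04 = 5641.5 Mb
Total: 45056.5 Mb = 5632.1 MB.
= 5.245 GiB.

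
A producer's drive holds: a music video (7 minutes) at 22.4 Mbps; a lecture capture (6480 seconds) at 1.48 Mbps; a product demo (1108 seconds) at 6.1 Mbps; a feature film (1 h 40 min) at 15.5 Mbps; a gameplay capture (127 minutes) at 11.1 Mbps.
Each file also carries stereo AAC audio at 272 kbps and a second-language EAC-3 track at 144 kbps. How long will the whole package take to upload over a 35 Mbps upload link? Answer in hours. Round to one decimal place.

1.7 hours

Audio total: 272 + 144 = 416 kbps = 0.416 Mbps.
music video: 22.816 Mbps × 420 s = 9582.7 Mb
lecture capture: 1.896 Mbps × 6480 s = 12286.1 Mb
product demo: 6.516 Mbps × 1108 s = 7219.7 Mb
feature film: 15.916 Mbps × 6000 s = 95496.0 Mb
gameplay capture: 11.516 Mbps × 7620 s = 87751.9 Mb
Total: 212336.4 Mb = 26542.1 MB.
At 35 Mbps: 212336.4 / 35 = 6067 s ≈ 1.69 hours.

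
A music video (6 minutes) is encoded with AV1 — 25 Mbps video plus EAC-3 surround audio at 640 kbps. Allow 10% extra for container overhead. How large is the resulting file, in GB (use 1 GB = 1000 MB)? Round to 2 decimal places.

1.27 GB

6 min = 360 s
Audio: 640 kbps = 0.640 Mbps.
Total bitrate: 25 + 0.640 = 25.640 Mbps.
Stream data: 25.640 Mbps × 360 s = 9230.4 Mb.
With 10% container overhead: ×1.10.
10,153 Mb ÷ 8 = 1,269 MB → 1.269 GB.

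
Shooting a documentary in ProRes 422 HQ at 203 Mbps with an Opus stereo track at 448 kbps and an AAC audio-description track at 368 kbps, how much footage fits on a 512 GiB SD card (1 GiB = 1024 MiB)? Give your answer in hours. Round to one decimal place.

Audio total: 448 + 368 = 816 kbps = 0.816 Mbps.
Total bitrate: 203 + 0.816 = 203.816 Mbps.
Capacity: 512 GiB = 4,398,047 Mb.
Recording time: 4,398,047 / 203.816 = 21,579 s ≈ 5.99 hours.

6.0 hours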